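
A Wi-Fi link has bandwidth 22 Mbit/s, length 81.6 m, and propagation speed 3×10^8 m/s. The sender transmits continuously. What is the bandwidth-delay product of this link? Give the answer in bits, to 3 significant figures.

Propagation delay = 81.6 / 300000000 = 2.72e-07 s.
BDP = R × t_prop = 22000000 × 2.72e-07 = 5.984 bits.

5.98 bits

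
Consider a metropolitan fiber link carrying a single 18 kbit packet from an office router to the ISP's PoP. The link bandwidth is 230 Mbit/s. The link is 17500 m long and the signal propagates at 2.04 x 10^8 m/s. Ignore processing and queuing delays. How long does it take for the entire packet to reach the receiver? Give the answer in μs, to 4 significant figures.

L = 18000 bits.
Transmission delay = L/R = 18000 / 230000000 = 78.2609 μs.
Propagation delay = d/s = 17500 m / 204000000 m/s = 85.7843 μs.
Total = 164.0 μs.

164.0 μs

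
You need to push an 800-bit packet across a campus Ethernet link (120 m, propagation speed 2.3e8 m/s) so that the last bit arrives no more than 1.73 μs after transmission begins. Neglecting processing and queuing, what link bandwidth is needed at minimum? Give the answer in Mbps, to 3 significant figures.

Propagation delay = 120 / 2.3e+08 = 0.521739 μs.
Transmission budget = 1.73 − 0.521739 = 1.20826 μs.
R ≥ L / t_tx = 800 bits / 1.20826e-06 s = 662 Mbps.

662 Mbps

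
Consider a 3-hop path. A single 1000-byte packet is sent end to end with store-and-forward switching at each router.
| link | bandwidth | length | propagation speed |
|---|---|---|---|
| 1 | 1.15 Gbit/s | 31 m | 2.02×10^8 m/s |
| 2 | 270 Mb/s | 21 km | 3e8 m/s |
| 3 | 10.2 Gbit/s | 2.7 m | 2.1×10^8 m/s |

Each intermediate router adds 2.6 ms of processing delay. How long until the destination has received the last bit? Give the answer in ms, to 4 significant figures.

5.308 ms

L = 1000 × 8 = 8000 bits.
Transmission delays (L/R per hop): 0.00695652, 0.0296296, 0.000784314 ms; sum = 0.0373705 ms.
Propagation delays (d/s per hop): 0.000153465, 0.07, 1.28571e-05 ms; sum = 0.0701663 ms.
Processing at 2 router(s): 2 × 2.6 ms = 5.2 ms.
End-to-end = 5.308 ms.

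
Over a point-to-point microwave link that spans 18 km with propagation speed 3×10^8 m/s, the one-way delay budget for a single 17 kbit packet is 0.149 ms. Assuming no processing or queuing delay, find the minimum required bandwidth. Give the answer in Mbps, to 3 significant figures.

Propagation delay = 18000 / 300000000 = 0.06 ms.
Transmission budget = 0.149 − 0.06 = 0.089 ms.
R ≥ L / t_tx = 17000 bits / 8.9e-05 s = 191 Mbps.

191 Mbps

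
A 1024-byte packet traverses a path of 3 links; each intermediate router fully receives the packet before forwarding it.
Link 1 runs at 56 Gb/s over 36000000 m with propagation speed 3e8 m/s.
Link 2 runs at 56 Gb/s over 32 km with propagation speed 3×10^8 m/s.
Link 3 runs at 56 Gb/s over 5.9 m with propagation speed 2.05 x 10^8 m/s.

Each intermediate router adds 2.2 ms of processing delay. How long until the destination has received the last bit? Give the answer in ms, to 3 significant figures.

L = 1024 × 8 = 8192 bits.
Transmission delay per hop = L/R = 8192/56000000000 = 0.000146286 ms; 3 hops → 0.000438857 ms.
Propagation delays (d/s per hop): 120, 0.106667, 2.87805e-05 ms; sum = 120.107 ms.
Processing at 2 router(s): 2 × 2.2 ms = 4.4 ms.
End-to-end = 125 ms.

125 ms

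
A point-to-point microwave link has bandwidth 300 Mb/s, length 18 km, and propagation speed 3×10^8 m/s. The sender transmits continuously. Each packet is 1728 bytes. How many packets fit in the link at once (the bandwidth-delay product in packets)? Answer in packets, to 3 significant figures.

Propagation delay = 18000 / 300000000 = 6e-05 s.
BDP = R × t_prop = 300000000 × 6e-05 = 18000 bits.
In packets of 13824 bits: 1.30 packets.

1.30 packets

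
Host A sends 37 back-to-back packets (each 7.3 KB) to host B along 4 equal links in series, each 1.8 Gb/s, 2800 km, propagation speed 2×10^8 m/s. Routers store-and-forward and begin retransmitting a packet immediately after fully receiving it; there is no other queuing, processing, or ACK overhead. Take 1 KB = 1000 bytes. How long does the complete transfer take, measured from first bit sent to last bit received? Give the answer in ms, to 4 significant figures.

57.30 ms

Per-hop transmission t_tx = L/R = 58400/1800000000 = 0.0324444 ms.
Per-hop propagation t_prop = 2800000/200000000 = 14 ms.
Pipeline fill: first packet needs 4·t_tx to clear all hops; remaining 36 packets each add one t_tx.
Total = (4+37-1)·t_tx + 4·t_prop = 40·0.0324444 + 4·14 = 57.30 ms.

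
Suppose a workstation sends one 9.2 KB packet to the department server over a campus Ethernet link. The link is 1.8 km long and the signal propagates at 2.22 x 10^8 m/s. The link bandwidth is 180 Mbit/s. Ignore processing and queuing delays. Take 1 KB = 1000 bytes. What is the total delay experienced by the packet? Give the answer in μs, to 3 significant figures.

L = 73600 bits.
Transmission delay = L/R = 73600 / 180000000 = 408.889 μs.
Propagation delay = d/s = 1800 m / 2.22e+08 m/s = 8.10811 μs.
Total = 417 μs.

417 μs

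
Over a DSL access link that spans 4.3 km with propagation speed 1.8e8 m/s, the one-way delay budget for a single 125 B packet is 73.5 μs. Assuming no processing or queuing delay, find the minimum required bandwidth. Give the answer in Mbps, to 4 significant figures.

L = 1000 bits.
Propagation delay = 4300 / 180000000 = 23.8889 μs.
Transmission budget = 73.5 − 23.8889 = 49.6111 μs.
R ≥ L / t_tx = 1000 bits / 4.96111e-05 s = 20.16 Mbps.

20.16 Mbps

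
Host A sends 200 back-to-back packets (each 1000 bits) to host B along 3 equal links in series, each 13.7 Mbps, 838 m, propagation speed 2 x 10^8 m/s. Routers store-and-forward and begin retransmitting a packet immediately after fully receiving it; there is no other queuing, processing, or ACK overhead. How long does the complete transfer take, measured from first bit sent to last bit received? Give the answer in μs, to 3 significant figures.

14800 μs

Per-hop transmission t_tx = L/R = 1000/13700000 = 72.9927 μs.
Per-hop propagation t_prop = 838/200000000 = 4.19 μs.
Pipeline fill: first packet needs 3·t_tx to clear all hops; remaining 199 packets each add one t_tx.
Total = (3+200-1)·t_tx + 3·t_prop = 202·72.9927 + 3·4.19 = 14800 μs.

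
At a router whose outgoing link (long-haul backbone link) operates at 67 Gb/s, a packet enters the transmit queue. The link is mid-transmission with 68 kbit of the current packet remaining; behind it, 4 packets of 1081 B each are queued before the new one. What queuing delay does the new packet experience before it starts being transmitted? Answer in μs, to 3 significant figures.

Each queued packet: L/R = 8648/67000000000 = 0.129075 μs.
4 queued → 0.516299 μs.
Plus remaining 68000 bits of current packet: 1.01493 μs.
Queuing delay = 1.53 μs.

1.53 μs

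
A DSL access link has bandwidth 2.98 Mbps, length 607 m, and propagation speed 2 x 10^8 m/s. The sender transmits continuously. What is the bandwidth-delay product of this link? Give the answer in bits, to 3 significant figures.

9.04 bits

Propagation delay = 607 / 200000000 = 3.035e-06 s.
BDP = R × t_prop = 2980000 × 3.035e-06 = 9.0443 bits.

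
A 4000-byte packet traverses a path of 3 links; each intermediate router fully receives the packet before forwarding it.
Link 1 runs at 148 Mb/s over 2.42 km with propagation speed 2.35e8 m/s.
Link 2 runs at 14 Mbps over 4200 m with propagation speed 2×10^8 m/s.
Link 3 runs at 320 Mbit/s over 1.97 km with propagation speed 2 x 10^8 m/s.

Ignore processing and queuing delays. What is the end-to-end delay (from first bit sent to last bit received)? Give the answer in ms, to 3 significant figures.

2.64 ms

L = 4000 × 8 = 32000 bits.
Transmission delays (L/R per hop): 0.216216, 2.28571, 0.1 ms; sum = 2.60193 ms.
Propagation delays (d/s per hop): 0.0102979, 0.021, 0.00985 ms; sum = 0.0411479 ms.
End-to-end = 2.64 ms.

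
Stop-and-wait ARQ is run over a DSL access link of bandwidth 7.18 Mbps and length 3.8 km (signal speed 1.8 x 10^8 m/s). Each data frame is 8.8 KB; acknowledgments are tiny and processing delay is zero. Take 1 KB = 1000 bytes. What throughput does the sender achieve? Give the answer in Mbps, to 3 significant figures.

t_tx = L/R = 70400/7180000 = 0.00980501 s.
t_prop = 3800/180000000 = 2.11111e-05 s; RTT = 4.22222e-05 s.
Cycle = t_tx + RTT = 0.00984724 s.
Throughput = L / cycle = 70400 / 0.00984724 = 7.15 Mbps.

7.15 Mbps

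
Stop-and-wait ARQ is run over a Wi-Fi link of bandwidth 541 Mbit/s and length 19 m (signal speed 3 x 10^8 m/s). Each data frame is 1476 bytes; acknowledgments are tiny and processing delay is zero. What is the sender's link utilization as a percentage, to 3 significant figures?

99.4 %

t_tx = L/R = 11808/541000000 = 2.18262e-05 s.
t_prop = 19/300000000 = 6.33333e-08 s; RTT = 1.26667e-07 s.
Cycle = t_tx + RTT = 2.19529e-05 s.
Utilization = t_tx / cycle = 2.18262e-05/2.19529e-05 = 99.4 %.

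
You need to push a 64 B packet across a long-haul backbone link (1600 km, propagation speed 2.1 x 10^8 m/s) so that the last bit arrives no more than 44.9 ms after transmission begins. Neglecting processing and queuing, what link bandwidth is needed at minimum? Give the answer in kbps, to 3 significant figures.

13.7 kbps

L = 512 bits.
Propagation delay = 1600000 / 210000000 = 7.61905 ms.
Transmission budget = 44.9 − 7.61905 = 37.281 ms.
R ≥ L / t_tx = 512 bits / 0.037281 s = 13.7 kbps.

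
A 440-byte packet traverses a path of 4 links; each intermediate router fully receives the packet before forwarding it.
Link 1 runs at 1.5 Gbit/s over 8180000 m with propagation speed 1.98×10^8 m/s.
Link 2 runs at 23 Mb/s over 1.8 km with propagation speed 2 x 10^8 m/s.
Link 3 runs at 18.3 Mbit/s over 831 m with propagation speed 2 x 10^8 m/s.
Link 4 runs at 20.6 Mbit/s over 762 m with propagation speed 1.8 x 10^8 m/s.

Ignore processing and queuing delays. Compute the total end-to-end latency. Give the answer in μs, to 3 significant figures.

L = 440 × 8 = 3520 bits.
Transmission delays (L/R per hop): 2.34667, 153.043, 192.35, 170.874 μs; sum = 518.614 μs.
Propagation delays (d/s per hop): 41313.1, 9, 4.155, 4.23333 μs; sum = 41330.5 μs.
End-to-end = 41800 μs.

41800 μs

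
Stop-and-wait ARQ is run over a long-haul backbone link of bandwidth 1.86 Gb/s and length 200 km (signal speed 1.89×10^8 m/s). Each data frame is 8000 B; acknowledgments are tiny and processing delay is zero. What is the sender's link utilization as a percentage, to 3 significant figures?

1.60 %

t_tx = L/R = 64000/1860000000 = 3.44086e-05 s.
t_prop = 200000/189000000 = 0.0010582 s; RTT = 0.0021164 s.
Cycle = t_tx + RTT = 0.00215081 s.
Utilization = t_tx / cycle = 3.44086e-05/0.00215081 = 1.60 %.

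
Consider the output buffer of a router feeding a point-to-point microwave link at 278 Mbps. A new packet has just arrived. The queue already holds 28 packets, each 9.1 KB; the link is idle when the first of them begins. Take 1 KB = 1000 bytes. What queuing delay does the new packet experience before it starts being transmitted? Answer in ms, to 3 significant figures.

7.33 ms

Each queued packet: L/R = 72800/278000000 = 0.261871 ms.
28 queued → 7.33237 ms.
Queuing delay = 7.33 ms.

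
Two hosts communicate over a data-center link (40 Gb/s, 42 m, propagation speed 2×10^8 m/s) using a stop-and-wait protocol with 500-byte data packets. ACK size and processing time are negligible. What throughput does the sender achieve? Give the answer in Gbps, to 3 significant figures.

t_tx = L/R = 4000/40000000000 = 1e-07 s.
t_prop = 42/200000000 = 2.1e-07 s; RTT = 4.2e-07 s.
Cycle = t_tx + RTT = 5.2e-07 s.
Throughput = L / cycle = 4000 / 5.2e-07 = 7.69 Gbps.

7.69 Gbps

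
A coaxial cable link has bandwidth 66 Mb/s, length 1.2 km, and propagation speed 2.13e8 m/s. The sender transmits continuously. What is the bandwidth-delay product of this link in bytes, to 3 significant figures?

46.5 bytes

Propagation delay = 1200 / 213000000 = 5.6338e-06 s.
BDP = R × t_prop = 66000000 × 5.6338e-06 = 371.831 bits.
In bytes: 371.831/8 = 46.5 bytes.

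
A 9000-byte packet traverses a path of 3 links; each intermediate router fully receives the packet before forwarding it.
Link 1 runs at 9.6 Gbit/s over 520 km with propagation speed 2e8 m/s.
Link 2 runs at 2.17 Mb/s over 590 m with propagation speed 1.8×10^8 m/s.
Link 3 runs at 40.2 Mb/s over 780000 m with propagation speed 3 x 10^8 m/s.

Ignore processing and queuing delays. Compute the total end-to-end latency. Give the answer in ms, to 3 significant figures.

L = 9000 × 8 = 72000 bits.
Transmission delays (L/R per hop): 0.0075, 33.1797, 1.79104 ms; sum = 34.9783 ms.
Propagation delays (d/s per hop): 2.6, 0.00327778, 2.6 ms; sum = 5.20328 ms.
End-to-end = 40.2 ms.

40.2 ms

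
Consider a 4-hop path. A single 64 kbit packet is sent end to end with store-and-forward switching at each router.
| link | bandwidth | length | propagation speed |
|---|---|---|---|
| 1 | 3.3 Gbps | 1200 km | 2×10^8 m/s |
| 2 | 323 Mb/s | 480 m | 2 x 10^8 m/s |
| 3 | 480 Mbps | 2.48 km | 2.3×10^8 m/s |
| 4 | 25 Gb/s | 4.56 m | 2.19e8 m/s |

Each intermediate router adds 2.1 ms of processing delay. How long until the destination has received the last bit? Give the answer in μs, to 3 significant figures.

12700 μs

L = 64000 bits.
Transmission delays (L/R per hop): 19.3939, 198.142, 133.333, 2.56 μs; sum = 353.43 μs.
Propagation delays (d/s per hop): 6000, 2.4, 10.7826, 0.0208219 μs; sum = 6013.2 μs.
Processing at 3 router(s): 3 × 2.1 ms = 6300 μs.
End-to-end = 12700 μs.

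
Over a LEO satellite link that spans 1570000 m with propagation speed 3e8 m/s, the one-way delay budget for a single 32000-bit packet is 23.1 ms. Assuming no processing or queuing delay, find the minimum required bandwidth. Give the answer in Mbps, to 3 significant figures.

1.79 Mbps

Propagation delay = 1570000 / 300000000 = 5.23333 ms.
Transmission budget = 23.1 − 5.23333 = 17.8667 ms.
R ≥ L / t_tx = 32000 bits / 0.0178667 s = 1.79 Mbps.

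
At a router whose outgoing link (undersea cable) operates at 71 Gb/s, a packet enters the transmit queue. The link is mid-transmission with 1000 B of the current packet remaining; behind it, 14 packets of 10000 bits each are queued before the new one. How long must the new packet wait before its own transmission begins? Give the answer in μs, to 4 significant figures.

Each queued packet: L/R = 10000/71000000000 = 0.140845 μs.
14 queued → 1.97183 μs.
Plus remaining 8000 bits of current packet: 0.112676 μs.
Queuing delay = 2.085 μs.

2.085 μs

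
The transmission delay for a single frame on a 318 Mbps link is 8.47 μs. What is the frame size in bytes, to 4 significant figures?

336.7 bytes

L = R × t_tx = 318000000 b/s × 8.47e-06 s = 2693.46 bits.
In bytes: 2693.46 / 8 = 336.7 bytes.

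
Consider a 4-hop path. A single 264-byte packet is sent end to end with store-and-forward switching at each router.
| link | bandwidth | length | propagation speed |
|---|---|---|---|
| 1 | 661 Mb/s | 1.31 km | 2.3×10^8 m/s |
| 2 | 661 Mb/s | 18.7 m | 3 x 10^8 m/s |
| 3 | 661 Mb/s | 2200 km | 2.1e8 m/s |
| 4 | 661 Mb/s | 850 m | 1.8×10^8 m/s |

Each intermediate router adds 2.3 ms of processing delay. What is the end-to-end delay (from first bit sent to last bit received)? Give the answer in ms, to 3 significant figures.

17.4 ms

L = 264 × 8 = 2112 bits.
Transmission delay per hop = L/R = 2112/661000000 = 0.00319516 ms; 4 hops → 0.0127806 ms.
Propagation delays (d/s per hop): 0.00569565, 6.23333e-05, 10.4762, 0.00472222 ms; sum = 10.4867 ms.
Processing at 3 router(s): 3 × 2.3 ms = 6.9 ms.
End-to-end = 17.4 ms.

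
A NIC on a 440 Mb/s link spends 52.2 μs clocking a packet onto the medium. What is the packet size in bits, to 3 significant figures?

23000 bits

L = R × t_tx = 440000000 b/s × 5.22e-05 s = 22968 bits.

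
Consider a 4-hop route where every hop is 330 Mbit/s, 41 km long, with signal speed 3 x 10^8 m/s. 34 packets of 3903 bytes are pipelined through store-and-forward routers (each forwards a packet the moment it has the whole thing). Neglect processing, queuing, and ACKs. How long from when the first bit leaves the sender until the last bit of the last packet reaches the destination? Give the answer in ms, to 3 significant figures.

Per-hop transmission t_tx = L/R = 31224/330000000 = 0.0946182 ms.
Per-hop propagation t_prop = 41000/300000000 = 0.136667 ms.
Pipeline fill: first packet needs 4·t_tx to clear all hops; remaining 33 packets each add one t_tx.
Total = (4+34-1)·t_tx + 4·t_prop = 37·0.0946182 + 4·0.136667 = 4.05 ms.

4.05 ms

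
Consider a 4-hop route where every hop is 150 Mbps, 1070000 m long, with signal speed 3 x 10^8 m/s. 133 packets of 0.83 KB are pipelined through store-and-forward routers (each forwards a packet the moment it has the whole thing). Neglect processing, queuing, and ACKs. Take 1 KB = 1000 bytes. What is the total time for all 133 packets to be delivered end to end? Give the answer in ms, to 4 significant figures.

20.29 ms

Per-hop transmission t_tx = L/R = 6640/150000000 = 0.0442667 ms.
Per-hop propagation t_prop = 1070000/300000000 = 3.56667 ms.
Pipeline fill: first packet needs 4·t_tx to clear all hops; remaining 132 packets each add one t_tx.
Total = (4+133-1)·t_tx + 4·t_prop = 136·0.0442667 + 4·3.56667 = 20.29 ms.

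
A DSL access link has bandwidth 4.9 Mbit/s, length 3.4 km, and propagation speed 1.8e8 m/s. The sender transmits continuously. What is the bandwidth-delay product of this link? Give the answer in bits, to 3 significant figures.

92.6 bits

Propagation delay = 3400 / 180000000 = 1.88889e-05 s.
BDP = R × t_prop = 4900000 × 1.88889e-05 = 92.5556 bits.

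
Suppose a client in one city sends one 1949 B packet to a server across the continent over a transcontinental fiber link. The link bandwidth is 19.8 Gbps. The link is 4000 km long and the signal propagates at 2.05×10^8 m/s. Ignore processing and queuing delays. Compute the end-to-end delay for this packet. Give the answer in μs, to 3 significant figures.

19500 μs

L = 1949 × 8 = 15592 bits.
Transmission delay = L/R = 15592 / 19800000000 = 0.787475 μs.
Propagation delay = d/s = 4000000 m / 2.05e+08 m/s = 19512.2 μs.
Total = 19500 μs.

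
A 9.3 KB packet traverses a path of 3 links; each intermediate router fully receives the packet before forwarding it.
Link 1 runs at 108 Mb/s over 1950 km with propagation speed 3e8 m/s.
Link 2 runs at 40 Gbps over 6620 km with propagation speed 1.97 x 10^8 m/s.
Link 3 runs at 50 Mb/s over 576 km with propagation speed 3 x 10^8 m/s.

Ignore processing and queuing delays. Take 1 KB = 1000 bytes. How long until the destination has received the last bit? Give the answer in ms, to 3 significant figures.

44.2 ms

L = 74400 bits.
Transmission delays (L/R per hop): 0.688889, 0.00186, 1.488 ms; sum = 2.17875 ms.
Propagation delays (d/s per hop): 6.5, 33.6041, 1.92 ms; sum = 42.0241 ms.
End-to-end = 44.2 ms.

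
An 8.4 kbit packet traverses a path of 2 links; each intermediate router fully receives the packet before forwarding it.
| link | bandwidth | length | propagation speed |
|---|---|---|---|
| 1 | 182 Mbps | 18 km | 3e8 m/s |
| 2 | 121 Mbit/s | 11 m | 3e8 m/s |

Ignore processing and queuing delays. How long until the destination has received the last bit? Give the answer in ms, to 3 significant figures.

0.176 ms

L = 8400 bits.
Transmission delays (L/R per hop): 0.0461538, 0.0694215 ms; sum = 0.115575 ms.
Propagation delays (d/s per hop): 0.06, 3.66667e-05 ms; sum = 0.0600367 ms.
End-to-end = 0.176 ms.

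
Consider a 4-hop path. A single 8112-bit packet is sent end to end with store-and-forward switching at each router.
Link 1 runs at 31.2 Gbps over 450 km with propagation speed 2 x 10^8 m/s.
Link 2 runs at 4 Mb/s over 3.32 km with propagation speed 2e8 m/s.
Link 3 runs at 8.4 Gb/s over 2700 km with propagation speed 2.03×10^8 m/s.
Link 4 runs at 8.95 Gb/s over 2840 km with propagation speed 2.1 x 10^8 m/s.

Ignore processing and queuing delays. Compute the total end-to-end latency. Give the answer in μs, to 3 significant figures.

Transmission delays (L/R per hop): 0.26, 2028, 0.965714, 0.906369 μs; sum = 2030.13 μs.
Propagation delays (d/s per hop): 2250, 16.6, 13300.5, 13523.8 μs; sum = 29090.9 μs.
End-to-end = 31100 μs.

31100 μs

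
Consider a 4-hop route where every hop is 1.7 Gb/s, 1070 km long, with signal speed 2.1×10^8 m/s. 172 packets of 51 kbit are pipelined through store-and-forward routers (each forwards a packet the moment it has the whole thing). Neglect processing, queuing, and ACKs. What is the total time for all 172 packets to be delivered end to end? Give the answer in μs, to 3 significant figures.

Per-hop transmission t_tx = L/R = 51000/1700000000 = 30 μs.
Per-hop propagation t_prop = 1070000/210000000 = 5095.24 μs.
Pipeline fill: first packet needs 4·t_tx to clear all hops; remaining 171 packets each add one t_tx.
Total = (4+172-1)·t_tx + 4·t_prop = 175·30 + 4·5095.24 = 25600 μs.

25600 μs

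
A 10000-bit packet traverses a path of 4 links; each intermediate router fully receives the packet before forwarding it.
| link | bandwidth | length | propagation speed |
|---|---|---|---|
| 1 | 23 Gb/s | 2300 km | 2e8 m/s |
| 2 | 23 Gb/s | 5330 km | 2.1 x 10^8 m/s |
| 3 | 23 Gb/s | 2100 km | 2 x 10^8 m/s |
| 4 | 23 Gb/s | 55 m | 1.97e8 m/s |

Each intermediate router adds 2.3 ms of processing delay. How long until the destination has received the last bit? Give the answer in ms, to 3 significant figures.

Transmission delay per hop = L/R = 10000/23000000000 = 0.000434783 ms; 4 hops → 0.00173913 ms.
Propagation delays (d/s per hop): 11.5, 25.381, 10.5, 0.000279188 ms; sum = 47.3812 ms.
Processing at 3 router(s): 3 × 2.3 ms = 6.9 ms.
End-to-end = 54.3 ms.

54.3 ms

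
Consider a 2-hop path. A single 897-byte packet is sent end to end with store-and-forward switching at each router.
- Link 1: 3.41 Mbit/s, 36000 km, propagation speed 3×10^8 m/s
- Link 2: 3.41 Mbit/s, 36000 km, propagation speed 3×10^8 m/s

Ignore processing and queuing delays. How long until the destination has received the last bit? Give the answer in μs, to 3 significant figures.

L = 897 × 8 = 7176 bits.
Transmission delay per hop = L/R = 7176/3410000 = 2104.4 μs; 2 hops → 4208.8 μs.
Propagation delays (d/s per hop): 120000, 120000 μs; sum = 240000 μs.
End-to-end = 244000 μs.

244000 μs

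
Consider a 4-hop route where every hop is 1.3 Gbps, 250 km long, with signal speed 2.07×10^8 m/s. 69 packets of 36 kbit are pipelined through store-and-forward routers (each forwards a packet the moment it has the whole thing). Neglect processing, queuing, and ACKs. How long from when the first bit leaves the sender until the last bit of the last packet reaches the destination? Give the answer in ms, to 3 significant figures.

Per-hop transmission t_tx = L/R = 36000/1300000000 = 0.0276923 ms.
Per-hop propagation t_prop = 250000/2.07e+08 = 1.20773 ms.
Pipeline fill: first packet needs 4·t_tx to clear all hops; remaining 68 packets each add one t_tx.
Total = (4+69-1)·t_tx + 4·t_prop = 72·0.0276923 + 4·1.20773 = 6.82 ms.

6.82 ms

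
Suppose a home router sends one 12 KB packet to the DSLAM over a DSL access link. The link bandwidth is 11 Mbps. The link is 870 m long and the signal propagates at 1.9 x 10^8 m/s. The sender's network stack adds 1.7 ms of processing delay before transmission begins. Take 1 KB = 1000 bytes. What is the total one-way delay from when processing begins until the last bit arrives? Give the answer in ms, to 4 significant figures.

L = 96000 bits.
Transmission delay = L/R = 96000 / 11000000 = 8.72727 ms.
Propagation delay = d/s = 870 m / 190000000 m/s = 0.00457895 ms.
Plus processing delay 1.7 ms = 1.7 ms.
Total = 10.43 ms.

10.43 ms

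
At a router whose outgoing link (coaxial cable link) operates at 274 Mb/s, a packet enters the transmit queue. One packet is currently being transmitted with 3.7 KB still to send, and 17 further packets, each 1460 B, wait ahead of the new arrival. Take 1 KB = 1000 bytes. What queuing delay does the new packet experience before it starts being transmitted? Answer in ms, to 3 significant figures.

Each queued packet: L/R = 11680/274000000 = 0.0426277 ms.
17 queued → 0.724672 ms.
Plus remaining 29600 bits of current packet: 0.108029 ms.
Queuing delay = 0.833 ms.

0.833 ms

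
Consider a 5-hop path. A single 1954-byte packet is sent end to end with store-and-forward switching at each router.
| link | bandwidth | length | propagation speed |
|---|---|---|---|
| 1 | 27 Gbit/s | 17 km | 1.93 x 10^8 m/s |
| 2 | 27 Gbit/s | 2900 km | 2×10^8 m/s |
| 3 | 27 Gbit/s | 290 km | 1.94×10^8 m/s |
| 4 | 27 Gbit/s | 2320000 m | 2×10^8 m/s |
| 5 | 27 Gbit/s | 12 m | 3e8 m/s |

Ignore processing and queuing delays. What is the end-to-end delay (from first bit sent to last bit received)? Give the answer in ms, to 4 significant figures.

27.69 ms

L = 1954 × 8 = 15632 bits.
Transmission delay per hop = L/R = 15632/27000000000 = 0.000578963 ms; 5 hops → 0.00289481 ms.
Propagation delays (d/s per hop): 0.0880829, 14.5, 1.49485, 11.6, 4e-05 ms; sum = 27.683 ms.
End-to-end = 27.69 ms.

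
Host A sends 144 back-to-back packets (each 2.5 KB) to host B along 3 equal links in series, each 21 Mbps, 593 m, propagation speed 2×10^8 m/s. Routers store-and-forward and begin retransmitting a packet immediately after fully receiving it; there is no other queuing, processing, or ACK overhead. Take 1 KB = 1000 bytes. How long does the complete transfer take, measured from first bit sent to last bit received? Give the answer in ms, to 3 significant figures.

Per-hop transmission t_tx = L/R = 20000/21000000 = 0.952381 ms.
Per-hop propagation t_prop = 593/200000000 = 0.002965 ms.
Pipeline fill: first packet needs 3·t_tx to clear all hops; remaining 143 packets each add one t_tx.
Total = (3+144-1)·t_tx + 3·t_prop = 146·0.952381 + 3·0.002965 = 139 ms.

139 ms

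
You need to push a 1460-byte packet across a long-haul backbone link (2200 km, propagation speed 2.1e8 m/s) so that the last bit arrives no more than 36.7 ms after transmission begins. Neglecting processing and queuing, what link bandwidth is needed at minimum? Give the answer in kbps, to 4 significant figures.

L = 11680 bits.
Propagation delay = 2200000 / 210000000 = 10.4762 ms.
Transmission budget = 36.7 − 10.4762 = 26.2238 ms.
R ≥ L / t_tx = 11680 bits / 0.0262238 s = 445.4 kbps.

445.4 kbps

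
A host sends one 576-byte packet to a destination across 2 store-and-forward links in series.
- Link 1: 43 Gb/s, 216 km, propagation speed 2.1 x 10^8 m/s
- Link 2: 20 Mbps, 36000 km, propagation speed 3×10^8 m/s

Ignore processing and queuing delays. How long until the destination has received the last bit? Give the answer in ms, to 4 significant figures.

L = 576 × 8 = 4608 bits.
Transmission delays (L/R per hop): 0.000107163, 0.2304 ms; sum = 0.230507 ms.
Propagation delays (d/s per hop): 1.02857, 120 ms; sum = 121.029 ms.
End-to-end = 121.3 ms.

121.3 ms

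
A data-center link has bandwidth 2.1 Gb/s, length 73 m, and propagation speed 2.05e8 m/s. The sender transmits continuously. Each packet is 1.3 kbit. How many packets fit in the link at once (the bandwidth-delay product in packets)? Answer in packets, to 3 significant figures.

Propagation delay = 73 / 2.05e+08 = 3.56098e-07 s.
BDP = R × t_prop = 2100000000 × 3.56098e-07 = 747.805 bits.
In packets of 1300 bits: 0.575 packets.

0.575 packets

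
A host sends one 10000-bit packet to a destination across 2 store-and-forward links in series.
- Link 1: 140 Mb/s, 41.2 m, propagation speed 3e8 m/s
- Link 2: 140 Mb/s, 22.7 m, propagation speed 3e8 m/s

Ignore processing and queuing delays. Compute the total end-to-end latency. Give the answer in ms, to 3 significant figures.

0.143 ms

Transmission delay per hop = L/R = 10000/140000000 = 0.0714286 ms; 2 hops → 0.142857 ms.
Propagation delays (d/s per hop): 0.000137333, 7.56667e-05 ms; sum = 0.000213 ms.
End-to-end = 0.143 ms.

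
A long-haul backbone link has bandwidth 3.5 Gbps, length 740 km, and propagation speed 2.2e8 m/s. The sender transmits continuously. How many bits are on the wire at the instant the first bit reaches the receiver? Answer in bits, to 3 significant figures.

Propagation delay = 740000 / 2.2e+08 = 0.00336364 s.
BDP = R × t_prop = 3500000000 × 0.00336364 = 11772700 bits.

11800000 bits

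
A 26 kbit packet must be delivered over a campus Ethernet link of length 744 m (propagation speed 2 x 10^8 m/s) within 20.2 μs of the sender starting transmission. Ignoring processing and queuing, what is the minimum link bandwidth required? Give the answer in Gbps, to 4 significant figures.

Propagation delay = 744 / 200000000 = 3.72 μs.
Transmission budget = 20.2 − 3.72 = 16.48 μs.
R ≥ L / t_tx = 26000 bits / 1.648e-05 s = 1.578 Gbps.

1.578 Gbps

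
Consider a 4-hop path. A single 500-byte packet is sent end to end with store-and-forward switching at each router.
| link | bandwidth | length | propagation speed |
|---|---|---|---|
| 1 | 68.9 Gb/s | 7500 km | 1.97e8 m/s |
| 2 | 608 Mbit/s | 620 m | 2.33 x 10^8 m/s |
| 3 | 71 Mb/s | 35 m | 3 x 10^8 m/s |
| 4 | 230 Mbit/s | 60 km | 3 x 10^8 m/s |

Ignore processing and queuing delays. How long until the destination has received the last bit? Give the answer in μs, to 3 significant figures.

38400 μs

L = 500 × 8 = 4000 bits.
Transmission delays (L/R per hop): 0.0580552, 6.57895, 56.338, 17.3913 μs; sum = 80.3663 μs.
Propagation delays (d/s per hop): 38071.1, 2.66094, 0.116667, 200 μs; sum = 38273.8 μs.
End-to-end = 38400 μs.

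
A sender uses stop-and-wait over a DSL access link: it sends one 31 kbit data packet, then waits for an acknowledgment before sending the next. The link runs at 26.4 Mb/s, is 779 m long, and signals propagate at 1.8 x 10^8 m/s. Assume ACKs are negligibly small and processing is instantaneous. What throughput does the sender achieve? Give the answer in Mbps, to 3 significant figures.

26.2 Mbps

t_tx = L/R = 31000/26400000 = 0.00117424 s.
t_prop = 779/180000000 = 4.32778e-06 s; RTT = 8.65556e-06 s.
Cycle = t_tx + RTT = 0.0011829 s.
Throughput = L / cycle = 31000 / 0.0011829 = 26.2 Mbps.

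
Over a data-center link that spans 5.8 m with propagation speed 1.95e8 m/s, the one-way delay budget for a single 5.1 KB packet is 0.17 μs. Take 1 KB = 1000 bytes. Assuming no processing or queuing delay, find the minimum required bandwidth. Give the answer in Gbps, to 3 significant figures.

L = 40800 bits.
Propagation delay = 5.8 / 195000000 = 0.0297436 μs.
Transmission budget = 0.17 − 0.0297436 = 0.140256 μs.
R ≥ L / t_tx = 40800 bits / 1.40256e-07 s = 291 Gbps.

291 Gbps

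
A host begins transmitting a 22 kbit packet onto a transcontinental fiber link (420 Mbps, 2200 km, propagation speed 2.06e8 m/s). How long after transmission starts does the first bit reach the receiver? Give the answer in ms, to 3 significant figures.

First bit experiences only propagation delay: d/s = 2200000/206000000 = 10.7 ms.

10.7 ms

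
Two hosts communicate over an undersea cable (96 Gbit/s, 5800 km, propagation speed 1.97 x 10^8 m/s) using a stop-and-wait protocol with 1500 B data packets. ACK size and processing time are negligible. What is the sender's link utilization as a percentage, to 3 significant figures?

t_tx = L/R = 12000/96000000000 = 1.25e-07 s.
t_prop = 5800000/197000000 = 0.0294416 s; RTT = 0.0588832 s.
Cycle = t_tx + RTT = 0.0588834 s.
Utilization = t_tx / cycle = 1.25e-07/0.0588834 = 0.000212 %.

0.000212 %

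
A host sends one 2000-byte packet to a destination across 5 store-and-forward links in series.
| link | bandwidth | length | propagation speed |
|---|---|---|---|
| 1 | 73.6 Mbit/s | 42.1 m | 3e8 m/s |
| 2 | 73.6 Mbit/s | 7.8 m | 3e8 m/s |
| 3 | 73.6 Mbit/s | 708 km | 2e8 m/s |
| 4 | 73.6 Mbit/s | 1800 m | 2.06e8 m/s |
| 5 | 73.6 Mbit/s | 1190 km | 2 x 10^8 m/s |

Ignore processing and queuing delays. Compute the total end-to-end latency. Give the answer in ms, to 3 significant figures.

10.6 ms

L = 2000 × 8 = 16000 bits.
Transmission delay per hop = L/R = 16000/73600000 = 0.217391 ms; 5 hops → 1.08696 ms.
Propagation delays (d/s per hop): 0.000140333, 2.6e-05, 3.54, 0.00873786, 5.95 ms; sum = 9.4989 ms.
End-to-end = 10.6 ms.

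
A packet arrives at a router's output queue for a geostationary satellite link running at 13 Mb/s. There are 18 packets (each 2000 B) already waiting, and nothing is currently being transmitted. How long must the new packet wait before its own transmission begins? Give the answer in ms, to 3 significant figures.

22.2 ms

Each queued packet: L/R = 16000/13000000 = 1.23077 ms.
18 queued → 22.1538 ms.
Queuing delay = 22.2 ms.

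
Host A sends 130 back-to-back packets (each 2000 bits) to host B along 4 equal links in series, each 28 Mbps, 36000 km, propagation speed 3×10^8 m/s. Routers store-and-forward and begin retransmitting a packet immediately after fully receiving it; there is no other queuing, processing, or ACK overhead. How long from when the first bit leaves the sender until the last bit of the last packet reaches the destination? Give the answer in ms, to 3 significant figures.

490 ms

Per-hop transmission t_tx = L/R = 2000/28000000 = 0.0714286 ms.
Per-hop propagation t_prop = 36000000/300000000 = 120 ms.
Pipeline fill: first packet needs 4·t_tx to clear all hops; remaining 129 packets each add one t_tx.
Total = (4+130-1)·t_tx + 4·t_prop = 133·0.0714286 + 4·120 = 490 ms.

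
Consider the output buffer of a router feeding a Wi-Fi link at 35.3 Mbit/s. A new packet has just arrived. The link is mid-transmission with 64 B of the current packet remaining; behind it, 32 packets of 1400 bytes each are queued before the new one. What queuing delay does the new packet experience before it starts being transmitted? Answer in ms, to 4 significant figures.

10.17 ms

Each queued packet: L/R = 11200/35300000 = 0.31728 ms.
32 queued → 10.153 ms.
Plus remaining 512 bits of current packet: 0.0145042 ms.
Queuing delay = 10.17 ms.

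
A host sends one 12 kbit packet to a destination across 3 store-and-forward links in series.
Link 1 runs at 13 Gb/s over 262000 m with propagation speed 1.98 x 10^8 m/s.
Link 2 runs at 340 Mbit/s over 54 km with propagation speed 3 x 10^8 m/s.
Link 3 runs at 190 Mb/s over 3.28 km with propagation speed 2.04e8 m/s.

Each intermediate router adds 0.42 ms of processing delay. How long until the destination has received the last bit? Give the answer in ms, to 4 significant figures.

L = 12000 bits.
Transmission delays (L/R per hop): 0.000923077, 0.0352941, 0.0631579 ms; sum = 0.0993751 ms.
Propagation delays (d/s per hop): 1.32323, 0.18, 0.0160784 ms; sum = 1.51931 ms.
Processing at 2 router(s): 2 × 0.42 ms = 0.84 ms.
End-to-end = 2.459 ms.

2.459 ms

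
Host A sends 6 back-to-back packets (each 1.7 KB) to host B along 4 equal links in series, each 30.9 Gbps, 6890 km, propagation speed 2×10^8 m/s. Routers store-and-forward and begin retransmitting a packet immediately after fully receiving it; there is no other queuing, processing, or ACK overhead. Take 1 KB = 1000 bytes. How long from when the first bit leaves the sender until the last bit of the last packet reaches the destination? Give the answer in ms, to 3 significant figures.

138 ms

Per-hop transmission t_tx = L/R = 13600/30900000000 = 0.000440129 ms.
Per-hop propagation t_prop = 6890000/200000000 = 34.45 ms.
Pipeline fill: first packet needs 4·t_tx to clear all hops; remaining 5 packets each add one t_tx.
Total = (4+6-1)·t_tx + 4·t_prop = 9·0.000440129 + 4·34.45 = 138 ms.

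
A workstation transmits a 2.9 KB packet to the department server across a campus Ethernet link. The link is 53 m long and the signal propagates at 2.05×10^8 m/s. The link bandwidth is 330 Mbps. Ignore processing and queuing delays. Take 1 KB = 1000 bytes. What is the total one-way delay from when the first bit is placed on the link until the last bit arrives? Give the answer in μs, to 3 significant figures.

L = 23200 bits.
Transmission delay = L/R = 23200 / 330000000 = 70.303 μs.
Propagation delay = d/s = 53 m / 2.05e+08 m/s = 0.258537 μs.
Total = 70.6 μs.

70.6 μs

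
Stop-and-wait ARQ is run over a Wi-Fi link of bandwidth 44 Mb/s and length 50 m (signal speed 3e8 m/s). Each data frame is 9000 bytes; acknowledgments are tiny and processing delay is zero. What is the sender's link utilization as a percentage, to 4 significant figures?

t_tx = L/R = 72000/44000000 = 0.00163636 s.
t_prop = 50/300000000 = 1.66667e-07 s; RTT = 3.33333e-07 s.
Cycle = t_tx + RTT = 0.0016367 s.
Utilization = t_tx / cycle = 0.00163636/0.0016367 = 99.98 %.

99.98 %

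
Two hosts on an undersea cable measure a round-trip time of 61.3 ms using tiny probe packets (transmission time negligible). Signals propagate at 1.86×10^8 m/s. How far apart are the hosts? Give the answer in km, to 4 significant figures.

5701 km

One-way propagation = RTT/2 = 30.65 ms.
d = s × t = 186000000 × 0.03065 = 5701 km.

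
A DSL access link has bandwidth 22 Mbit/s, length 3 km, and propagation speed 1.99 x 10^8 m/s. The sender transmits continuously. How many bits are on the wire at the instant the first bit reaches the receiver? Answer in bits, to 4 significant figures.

331.7 bits

Propagation delay = 3000 / 199000000 = 1.50754e-05 s.
BDP = R × t_prop = 22000000 × 1.50754e-05 = 331.658 bits.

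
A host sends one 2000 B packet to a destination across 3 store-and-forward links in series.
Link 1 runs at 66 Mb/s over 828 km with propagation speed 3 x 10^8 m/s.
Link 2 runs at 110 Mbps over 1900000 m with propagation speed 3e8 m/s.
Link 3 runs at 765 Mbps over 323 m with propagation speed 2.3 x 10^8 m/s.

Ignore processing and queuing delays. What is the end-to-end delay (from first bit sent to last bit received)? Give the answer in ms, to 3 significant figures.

L = 2000 × 8 = 16000 bits.
Transmission delays (L/R per hop): 0.242424, 0.145455, 0.020915 ms; sum = 0.408794 ms.
Propagation delays (d/s per hop): 2.76, 6.33333, 0.00140435 ms; sum = 9.09474 ms.
End-to-end = 9.50 ms.

9.50 ms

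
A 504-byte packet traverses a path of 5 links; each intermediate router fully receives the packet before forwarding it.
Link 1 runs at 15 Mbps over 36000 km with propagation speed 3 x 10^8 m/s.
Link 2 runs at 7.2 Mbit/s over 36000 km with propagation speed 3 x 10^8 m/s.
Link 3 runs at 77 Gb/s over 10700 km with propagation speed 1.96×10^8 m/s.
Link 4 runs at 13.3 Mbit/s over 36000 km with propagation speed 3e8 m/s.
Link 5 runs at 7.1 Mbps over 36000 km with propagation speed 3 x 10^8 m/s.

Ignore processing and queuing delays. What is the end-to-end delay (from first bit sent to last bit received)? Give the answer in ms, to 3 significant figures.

L = 504 × 8 = 4032 bits.
Transmission delays (L/R per hop): 0.2688, 0.56, 5.23636e-05, 0.303158, 0.567887 ms; sum = 1.6999 ms.
Propagation delays (d/s per hop): 120, 120, 54.5918, 120, 120 ms; sum = 534.592 ms.
End-to-end = 536 ms.

536 ms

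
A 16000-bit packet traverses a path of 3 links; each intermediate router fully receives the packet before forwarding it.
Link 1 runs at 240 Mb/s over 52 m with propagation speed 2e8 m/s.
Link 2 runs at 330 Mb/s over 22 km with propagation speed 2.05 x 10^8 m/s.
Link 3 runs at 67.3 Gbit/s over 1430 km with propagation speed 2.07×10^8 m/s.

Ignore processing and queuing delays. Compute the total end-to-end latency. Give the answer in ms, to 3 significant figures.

Transmission delays (L/R per hop): 0.0666667, 0.0484848, 0.000237741 ms; sum = 0.115389 ms.
Propagation delays (d/s per hop): 0.00026, 0.107317, 6.90821 ms; sum = 7.01579 ms.
End-to-end = 7.13 ms.

7.13 ms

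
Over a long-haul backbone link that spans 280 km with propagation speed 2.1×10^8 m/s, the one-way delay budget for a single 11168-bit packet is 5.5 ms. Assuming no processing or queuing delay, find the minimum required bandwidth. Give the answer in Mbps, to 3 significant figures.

Propagation delay = 280000 / 210000000 = 1.33333 ms.
Transmission budget = 5.5 − 1.33333 = 4.16667 ms.
R ≥ L / t_tx = 11168 bits / 0.00416667 s = 2.68 Mbps.

2.68 Mbps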